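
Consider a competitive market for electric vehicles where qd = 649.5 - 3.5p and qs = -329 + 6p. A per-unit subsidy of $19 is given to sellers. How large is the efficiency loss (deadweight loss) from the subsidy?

Deadweight loss = $399

Pre-subsidy: 649.5 - 3.5p = -329 + 6p gives p* = 103, q* = 289.
With the subsidy, sellers receive ps = pb + 19 for each unit, where pb is the price buyers pay.
Supply in terms of pb becomes qs = -329 + 6(pb + 19) = -215 + 6pb. Setting this equal to demand: 649.5 - 3.5pb = -215 + 6pb, so pb = 91.
Sellers receive ps = 91 + 19 = 110; q' = 649.5 − 3.5·91 = 331.
The subsidy expands output by 331 − 289 = 42 past the efficient level; on those units the gap between marginal cost and willingness to pay runs from 0 up to 19.
DWL = ½ × 19 × 42 = 399.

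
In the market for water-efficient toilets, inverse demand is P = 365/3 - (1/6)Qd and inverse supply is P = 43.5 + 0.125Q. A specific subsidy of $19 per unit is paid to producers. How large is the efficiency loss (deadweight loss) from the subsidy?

Deadweight loss = 4332/7

Pre-subsidy: 365/3 - (1/6)Q = 43.5 + 0.125Q gives Q* = 268 and P* = 77.
With the subsidy, sellers receive Ps = Pb + 19 for each unit, where Pb is the price buyers pay.
On the curves, Pb = 365/3 - (1/6)Q and Ps = 43.5 + 0.125Q; the wedge Ps − Pb = 19 gives 43.5 + 0.125Q − (365/3 - (1/6)Q) = 19, so Q' = 2332/7.
Then Pb = 365/3 − (1/6)·(2332/7) = 463/7 and Ps = 43.5 + 0.125·(2332/7) = 596/7.
The subsidy expands output by 2332/7 − 268 = 456/7 past the efficient level; on those units the gap between marginal cost and willingness to pay runs from 0 up to 19.
DWL = ½ × 19 × 456/7 = 4332/7.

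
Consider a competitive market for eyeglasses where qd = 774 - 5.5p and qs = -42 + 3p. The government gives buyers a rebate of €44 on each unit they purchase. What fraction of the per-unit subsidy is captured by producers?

Pre-subsidy: 774 - 5.5p = -42 + 3p gives p* = 96, q* = 246.
With the rebate, buyers effectively pay pb = ps − 44, where ps is the price sellers receive.
Demand in terms of ps becomes qd = 774 − 5.5(ps − 44) = 1016 - 5.5ps. Setting this equal to supply: 1016 - 5.5ps = -42 + 3ps, so ps = 2116/17.
Buyers pay pb = 2116/17 − 44 = 1368/17; q' = -42 + 3·(2116/17) = 5634/17.
Buyers' price falls by p* − pb = 96 − 1368/17 = 264/17; sellers' price rises by ps − p* = 2116/17 − 96 = 484/17.
So producers capture (484/17)/44 = 11/17 of each unit of subsidy.

Producer share = 11/17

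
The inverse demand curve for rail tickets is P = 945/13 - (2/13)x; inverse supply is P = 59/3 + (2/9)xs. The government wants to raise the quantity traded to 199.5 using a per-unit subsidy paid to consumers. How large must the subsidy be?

Required subsidy s = 22 per unit

At x = 199.5, from the demand curve buyers pay Pb = 945/13 − (2/13)·199.5 = 42; from the supply curve sellers need Ps = 59/3 + (2/9)·199.5 = 64.
The subsidy must fill the gap: s = Ps − Pb = 64 − 42 = 22.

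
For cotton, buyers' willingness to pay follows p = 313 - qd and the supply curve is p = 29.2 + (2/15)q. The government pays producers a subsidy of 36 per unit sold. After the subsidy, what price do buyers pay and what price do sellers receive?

Pre-subsidy: 313 - q = 29.2 + (2/15)q gives q* = 4257/17 and p* = 1064/17.
With the subsidy, sellers receive ps = pb + 36 for each unit, where pb is the price buyers pay.
On the curves, pb = 313 - q and ps = 29.2 + (2/15)q; the wedge ps − pb = 36 gives 29.2 + (2/15)q − (313 - q) = 36, so q' = 4797/17.
Then pb = 313 − 1·(4797/17) = 524/17 and ps = 29.2 + (2/15)·(4797/17) = 1136/17.

Buyers pay 524/17; sellers receive 1136/17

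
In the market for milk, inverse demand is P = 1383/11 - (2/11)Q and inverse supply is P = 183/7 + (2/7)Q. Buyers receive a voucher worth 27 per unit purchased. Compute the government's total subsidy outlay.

Government cost = 7310.25

Pre-subsidy: 1383/11 - (2/11)Q = 183/7 + (2/7)Q gives Q* = 213 and P* = 87.
With the rebate, buyers effectively pay Pb = Ps − 27, where Ps is the price sellers receive.
On the curves, Pb = 1383/11 - (2/11)Q and Ps = 183/7 + (2/7)Q; the wedge Ps − Pb = 27 gives 183/7 + (2/7)Q − (1383/11 - (2/11)Q) = 27, so Q' = 270.75.
Then Pb = 1383/11 − (2/11)·270.75 = 76.5 and Ps = 183/7 + (2/7)·270.75 = 103.5.
Government outlay = subsidy × quantity = 27 × 270.75 = 7310.25.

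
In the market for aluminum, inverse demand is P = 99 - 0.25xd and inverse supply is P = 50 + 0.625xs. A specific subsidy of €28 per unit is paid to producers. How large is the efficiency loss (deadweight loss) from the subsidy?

Pre-subsidy: 99 - 0.25x = 50 + 0.625x gives x* = 56 and P* = 85.
With the subsidy, sellers receive Ps = Pb + 28 for each unit, where Pb is the price buyers pay.
On the curves, Pb = 99 - 0.25x and Ps = 50 + 0.625x; the wedge Ps − Pb = 28 gives 50 + 0.625x − (99 - 0.25x) = 28, so x' = 88.
Then Pb = 99 − 0.25·88 = 77 and Ps = 50 + 0.625·88 = 105.
The subsidy expands output by 88 − 56 = 32 past the efficient level; on those units the gap between marginal cost and willingness to pay runs from 0 up to 28.
DWL = ½ × 28 × 32 = 448.

Deadweight loss = €448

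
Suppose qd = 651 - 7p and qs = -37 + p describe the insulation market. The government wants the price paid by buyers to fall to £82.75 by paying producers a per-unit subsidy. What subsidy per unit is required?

At a buyer price of 82.75, quantity demanded is 651 − 7·82.75 = 71.75.
Sellers supply 71.75 only when they receive ps with -37 + 1·ps = 71.75, i.e. ps = 108.75.
s = ps − pb = 108.75 − 82.75 = 26.

Required subsidy s = £26 per unit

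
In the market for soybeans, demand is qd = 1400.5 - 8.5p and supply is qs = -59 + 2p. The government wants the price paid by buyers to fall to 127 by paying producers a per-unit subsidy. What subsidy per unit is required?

Required subsidy s = 63 per unit

At a buyer price of 127, quantity demanded is 1400.5 − 8.5·127 = 321.
Sellers supply 321 only when they receive ps with -59 + 2·ps = 321, i.e. ps = 190.
s = ps − pb = 190 − 127 = 63.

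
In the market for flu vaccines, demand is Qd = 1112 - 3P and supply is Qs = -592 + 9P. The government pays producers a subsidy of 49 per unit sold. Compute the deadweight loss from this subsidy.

Deadweight loss = 2701.125

Pre-subsidy: 1112 - 3P = -592 + 9P gives P* = 142, Q* = 686.
With the subsidy, sellers receive Ps = Pb + 49 for each unit, where Pb is the price buyers pay.
Supply in terms of Pb becomes Qs = -592 + 9(Pb + 49) = -151 + 9Pb. Setting this equal to demand: 1112 - 3Pb = -151 + 9Pb, so Pb = 105.25.
Sellers receive Ps = 105.25 + 49 = 154.25; Q' = 1112 − 3·105.25 = 796.25.
The subsidy expands output by 796.25 − 686 = 110.25 past the efficient level; on those units the gap between marginal cost and willingness to pay runs from 0 up to 49.
DWL = ½ × 49 × 110.25 = 2701.125.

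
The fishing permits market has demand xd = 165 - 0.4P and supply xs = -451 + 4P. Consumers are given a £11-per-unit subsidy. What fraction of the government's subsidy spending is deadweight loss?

DWL / government spending = 2/113

Pre-subsidy: 165 - 0.4P = -451 + 4P gives P* = 140, x* = 109.
With the rebate, buyers effectively pay Pb = Ps − 11, where Ps is the price sellers receive.
Demand in terms of Ps becomes xd = 165 − 0.4(Ps − 11) = 169.4 - 0.4Ps. Setting this equal to supply: 169.4 - 0.4Ps = -451 + 4Ps, so Ps = 141.
Buyers pay Pb = 141 − 11 = 130; x' = -451 + 4·141 = 113.
ΔCS = ½(109 + 113)(140 − 130) = 1110; ΔPS = ½(109 + 113)(141 − 140) = 111.
Government spending = 11 × 113 = 1243.
DWL = ½ × 11 × (113 − 109) = 22; fraction = 22 / 1243 = 2/113.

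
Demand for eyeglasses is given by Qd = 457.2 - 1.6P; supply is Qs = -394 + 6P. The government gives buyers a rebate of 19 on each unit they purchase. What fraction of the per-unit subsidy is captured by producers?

Producer share = 4/19

Pre-subsidy: 457.2 - 1.6P = -394 + 6P gives P* = 112, Q* = 278.
With the rebate, buyers effectively pay Pb = Ps − 19, where Ps is the price sellers receive.
Demand in terms of Ps becomes Qd = 457.2 − 1.6(Ps − 19) = 487.6 - 1.6Ps. Setting this equal to supply: 487.6 - 1.6Ps = -394 + 6Ps, so Ps = 116.
Buyers pay Pb = 116 − 19 = 97; Q' = -394 + 6·116 = 302.
Buyers' price falls by P* − Pb = 112 − 97 = 15; sellers' price rises by Ps − P* = 116 − 112 = 4.
So producers capture 4/19 = 4/19 of each unit of subsidy.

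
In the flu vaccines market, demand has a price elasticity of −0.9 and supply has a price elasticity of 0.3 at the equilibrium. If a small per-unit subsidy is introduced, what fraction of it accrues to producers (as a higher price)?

For a small subsidy around the equilibrium, the benefit split depends on the relative slopes, which at a point are proportional to the elasticities.
Buyer share = εs/(εs + |εd|) = 0.3/(0.3 + 0.9) = 0.25; seller share = |εd|/(εs + |εd|) = 0.75.
So producers capture 0.75 of the subsidy.

Producer share = 0.75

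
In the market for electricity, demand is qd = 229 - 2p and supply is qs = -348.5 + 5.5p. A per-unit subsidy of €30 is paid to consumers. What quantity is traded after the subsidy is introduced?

q' = 119

Pre-subsidy: 229 - 2p = -348.5 + 5.5p gives p* = 77, q* = 75.
With the rebate, buyers effectively pay pb = ps − 30, where ps is the price sellers receive.
Demand in terms of ps becomes qd = 229 − 2(ps − 30) = 289 - 2ps. Setting this equal to supply: 289 - 2ps = -348.5 + 5.5ps, so ps = 85.
Buyers pay pb = 85 − 30 = 55; q' = -348.5 + 5.5·85 = 119.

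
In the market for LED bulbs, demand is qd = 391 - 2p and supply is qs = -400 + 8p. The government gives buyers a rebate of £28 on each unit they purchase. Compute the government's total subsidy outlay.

Government cost = £7772.8

Pre-subsidy: 391 - 2p = -400 + 8p gives p* = 79.1, q* = 232.8.
With the rebate, buyers effectively pay pb = ps − 28, where ps is the price sellers receive.
Demand in terms of ps becomes qd = 391 − 2(ps − 28) = 447 - 2ps. Setting this equal to supply: 447 - 2ps = -400 + 8ps, so ps = 84.7.
Buyers pay pb = 84.7 − 28 = 56.7; q' = -400 + 8·84.7 = 277.6.
Government outlay = subsidy × quantity = 28 × 277.6 = 7772.8.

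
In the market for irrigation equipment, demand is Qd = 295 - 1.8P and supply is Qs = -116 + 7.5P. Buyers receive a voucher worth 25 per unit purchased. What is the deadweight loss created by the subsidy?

Pre-subsidy: 295 - 1.8P = -116 + 7.5P gives P* = 1370/31, Q* = 6679/31.
With the rebate, buyers effectively pay Pb = Ps − 25, where Ps is the price sellers receive.
Demand in terms of Ps becomes Qd = 295 − 1.8(Ps − 25) = 340 - 1.8Ps. Setting this equal to supply: 340 - 1.8Ps = -116 + 7.5Ps, so Ps = 1520/31.
Buyers pay Pb = 1520/31 − 25 = 745/31; Q' = -116 + 7.5·(1520/31) = 7804/31.
The subsidy expands output by 7804/31 − 6679/31 = 1125/31 past the efficient level; on those units the gap between marginal cost and willingness to pay runs from 0 up to 25.
DWL = ½ × 25 × 1125/31 = 28125/62.

Deadweight loss = 28125/62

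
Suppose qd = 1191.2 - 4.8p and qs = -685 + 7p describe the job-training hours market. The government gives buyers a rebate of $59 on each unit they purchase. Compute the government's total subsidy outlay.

Pre-subsidy: 1191.2 - 4.8p = -685 + 7p gives p* = 159, q* = 428.
With the rebate, buyers effectively pay pb = ps − 59, where ps is the price sellers receive.
Demand in terms of ps becomes qd = 1191.2 − 4.8(ps − 59) = 1474.4 - 4.8ps. Setting this equal to supply: 1474.4 - 4.8ps = -685 + 7ps, so ps = 183.
Buyers pay pb = 183 − 59 = 124; q' = -685 + 7·183 = 596.
Government outlay = subsidy × quantity = 59 × 596 = 35164.

Government cost = $35164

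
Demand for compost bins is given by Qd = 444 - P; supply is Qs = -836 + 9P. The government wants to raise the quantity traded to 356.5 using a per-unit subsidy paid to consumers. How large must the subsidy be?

At Q = 356.5, invert demand for the buyer price: Pb = (444 − 356.5)/1 = 87.5; invert supply for the seller price: Ps = (356.5 − (-836))/9 = 132.5.
The subsidy must fill the gap: s = Ps − Pb = 132.5 − 87.5 = 45.

Required subsidy s = 45 per unit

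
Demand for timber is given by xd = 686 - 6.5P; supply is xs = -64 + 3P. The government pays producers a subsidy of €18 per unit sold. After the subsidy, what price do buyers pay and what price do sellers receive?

Pre-subsidy: 686 - 6.5P = -64 + 3P gives P* = 1500/19, x* = 3284/19.
With the subsidy, sellers receive Ps = Pb + 18 for each unit, where Pb is the price buyers pay.
Supply in terms of Pb becomes xs = -64 + 3(Pb + 18) = -10 + 3Pb. Setting this equal to demand: 686 - 6.5Pb = -10 + 3Pb, so Pb = 1392/19.
Sellers receive Ps = 1392/19 + 18 = 1734/19; x' = 686 − 6.5·(1392/19) = 3986/19.

Buyers pay 1392/19; sellers receive 1734/19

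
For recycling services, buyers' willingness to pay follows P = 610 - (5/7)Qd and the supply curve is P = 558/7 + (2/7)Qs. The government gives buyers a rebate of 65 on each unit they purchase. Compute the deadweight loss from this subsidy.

Pre-subsidy: 610 - (5/7)Q = 558/7 + (2/7)Q gives Q* = 3712/7 and P* = 11330/49.
With the rebate, buyers effectively pay Pb = Ps − 65, where Ps is the price sellers receive.
On the curves, Pb = 610 - (5/7)Q and Ps = 558/7 + (2/7)Q; the wedge Ps − Pb = 65 gives 558/7 + (2/7)Q − (610 - (5/7)Q) = 65, so Q' = 4167/7.
Then Pb = 610 − (5/7)·(4167/7) = 9055/49 and Ps = 558/7 + (2/7)·(4167/7) = 12240/49.
The subsidy expands output by 4167/7 − 3712/7 = 65 past the efficient level; on those units the gap between marginal cost and willingness to pay runs from 0 up to 65.
DWL = ½ × 65 × 65 = 2112.5.

Deadweight loss = 2112.5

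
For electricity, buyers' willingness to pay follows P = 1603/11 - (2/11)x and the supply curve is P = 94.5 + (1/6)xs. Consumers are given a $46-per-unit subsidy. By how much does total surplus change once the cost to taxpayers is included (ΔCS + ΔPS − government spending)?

Pre-subsidy: 1603/11 - (2/11)x = 94.5 + (1/6)x gives x* = 147 and P* = 119.
With the rebate, buyers effectively pay Pb = Ps − 46, where Ps is the price sellers receive.
On the curves, Pb = 1603/11 - (2/11)x and Ps = 94.5 + (1/6)x; the wedge Ps − Pb = 46 gives 94.5 + (1/6)x − (1603/11 - (2/11)x) = 46, so x' = 279.
Then Pb = 1603/11 − (2/11)·279 = 95 and Ps = 94.5 + (1/6)·279 = 141.
ΔCS = ½(147 + 279)(119 − 95) = 5112; ΔPS = ½(147 + 279)(141 − 119) = 4686.
Government spending = 46 × 279 = 12834.
Net change = 5112 + 4686 − 12834 = -3036. The loss equals the DWL triangle ½·46·132.

Net change in total surplus = -$3036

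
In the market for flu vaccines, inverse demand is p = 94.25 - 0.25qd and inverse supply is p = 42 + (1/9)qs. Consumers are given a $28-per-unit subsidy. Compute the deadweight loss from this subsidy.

Deadweight loss = 14112/13

Pre-subsidy: 94.25 - 0.25q = 42 + (1/9)q gives q* = 1881/13 and p* = 755/13.
With the rebate, buyers effectively pay pb = ps − 28, where ps is the price sellers receive.
On the curves, pb = 94.25 - 0.25q and ps = 42 + (1/9)q; the wedge ps − pb = 28 gives 42 + (1/9)q − (94.25 - 0.25q) = 28, so q' = 2889/13.
Then pb = 94.25 − 0.25·(2889/13) = 503/13 and ps = 42 + (1/9)·(2889/13) = 867/13.
The subsidy expands output by 2889/13 − 1881/13 = 1008/13 past the efficient level; on those units the gap between marginal cost and willingness to pay runs from 0 up to 28.
DWL = ½ × 28 × 1008/13 = 14112/13.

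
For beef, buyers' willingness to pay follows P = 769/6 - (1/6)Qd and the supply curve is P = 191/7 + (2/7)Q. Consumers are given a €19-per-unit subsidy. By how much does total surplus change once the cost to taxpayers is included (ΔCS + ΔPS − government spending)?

Net change in total surplus = -€399

Pre-subsidy: 769/6 - (1/6)Q = 191/7 + (2/7)Q gives Q* = 223 and P* = 91.
With the rebate, buyers effectively pay Pb = Ps − 19, where Ps is the price sellers receive.
On the curves, Pb = 769/6 - (1/6)Q and Ps = 191/7 + (2/7)Q; the wedge Ps − Pb = 19 gives 191/7 + (2/7)Q − (769/6 - (1/6)Q) = 19, so Q' = 265.
Then Pb = 769/6 − (1/6)·265 = 84 and Ps = 191/7 + (2/7)·265 = 103.
ΔCS = ½(223 + 265)(91 − 84) = 1708; ΔPS = ½(223 + 265)(103 − 91) = 2928.
Government spending = 19 × 265 = 5035.
Net change = 1708 + 2928 − 5035 = -399. The loss equals the DWL triangle ½·19·42.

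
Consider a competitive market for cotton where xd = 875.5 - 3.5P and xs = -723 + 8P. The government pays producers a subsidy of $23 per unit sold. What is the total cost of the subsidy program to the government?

Pre-subsidy: 875.5 - 3.5P = -723 + 8P gives P* = 139, x* = 389.
With the subsidy, sellers receive Ps = Pb + 23 for each unit, where Pb is the price buyers pay.
Supply in terms of Pb becomes xs = -723 + 8(Pb + 23) = -539 + 8Pb. Setting this equal to demand: 875.5 - 3.5Pb = -539 + 8Pb, so Pb = 123.
Sellers receive Ps = 123 + 23 = 146; x' = 875.5 − 3.5·123 = 445.
Government outlay = subsidy × quantity = 23 × 445 = 10235.

Government cost = $10235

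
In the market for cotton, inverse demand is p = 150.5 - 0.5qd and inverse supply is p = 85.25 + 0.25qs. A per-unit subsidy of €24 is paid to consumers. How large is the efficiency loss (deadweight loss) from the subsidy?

Deadweight loss = €384

Pre-subsidy: 150.5 - 0.5q = 85.25 + 0.25q gives q* = 87 and p* = 107.
With the rebate, buyers effectively pay pb = ps − 24, where ps is the price sellers receive.
On the curves, pb = 150.5 - 0.5q and ps = 85.25 + 0.25q; the wedge ps − pb = 24 gives 85.25 + 0.25q − (150.5 - 0.5q) = 24, so q' = 119.
Then pb = 150.5 − 0.5·119 = 91 and ps = 85.25 + 0.25·119 = 115.
The subsidy expands output by 119 − 87 = 32 past the efficient level; on those units the gap between marginal cost and willingness to pay runs from 0 up to 24.
DWL = ½ × 24 × 32 = 384.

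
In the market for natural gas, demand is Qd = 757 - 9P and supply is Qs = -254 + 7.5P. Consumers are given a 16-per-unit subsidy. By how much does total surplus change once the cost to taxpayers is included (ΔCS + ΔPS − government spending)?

Pre-subsidy: 757 - 9P = -254 + 7.5P gives P* = 674/11, Q* = 2261/11.
With the rebate, buyers effectively pay Pb = Ps − 16, where Ps is the price sellers receive.
Demand in terms of Ps becomes Qd = 757 − 9(Ps − 16) = 901 - 9Ps. Setting this equal to supply: 901 - 9Ps = -254 + 7.5Ps, so Ps = 70.
Buyers pay Pb = 70 − 16 = 54; Q' = -254 + 7.5·70 = 271.
ΔCS = ½(2261/11 + 271)(674/11 − 54) = 209680/121; ΔPS = ½(2261/11 + 271)(70 − 674/11) = 251616/121.
Government spending = 16 × 271 = 4336.
Net change = 209680/121 + 251616/121 − 4336 = -5760/11. The loss equals the DWL triangle ½·16·720/11.

Net change in total surplus = -5760/11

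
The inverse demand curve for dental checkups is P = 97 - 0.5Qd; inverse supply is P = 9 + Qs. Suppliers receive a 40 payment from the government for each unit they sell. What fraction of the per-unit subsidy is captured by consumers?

Pre-subsidy: 97 - 0.5Q = 9 + Q gives Q* = 176/3 and P* = 203/3.
With the subsidy, sellers receive Ps = Pb + 40 for each unit, where Pb is the price buyers pay.
On the curves, Pb = 97 - 0.5Q and Ps = 9 + Q; the wedge Ps − Pb = 40 gives 9 + Q − (97 - 0.5Q) = 40, so Q' = 256/3.
Then Pb = 97 − 0.5·(256/3) = 163/3 and Ps = 9 + 1·(256/3) = 283/3.
Buyers' price falls by P* − Pb = 203/3 − 163/3 = 40/3; sellers' price rises by Ps − P* = 283/3 − 203/3 = 80/3.
So consumers capture (40/3)/40 = 1/3 of each unit of subsidy.

Consumer share = 1/3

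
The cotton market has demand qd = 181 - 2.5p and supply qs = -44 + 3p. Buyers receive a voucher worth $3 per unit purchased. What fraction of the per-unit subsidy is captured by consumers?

Consumer share = 6/11

Pre-subsidy: 181 - 2.5p = -44 + 3p gives p* = 450/11, q* = 866/11.
With the rebate, buyers effectively pay pb = ps − 3, where ps is the price sellers receive.
Demand in terms of ps becomes qd = 181 − 2.5(ps − 3) = 188.5 - 2.5ps. Setting this equal to supply: 188.5 - 2.5ps = -44 + 3ps, so ps = 465/11.
Buyers pay pb = 465/11 − 3 = 432/11; q' = -44 + 3·(465/11) = 911/11.
Buyers' price falls by p* − pb = 450/11 − 432/11 = 18/11; sellers' price rises by ps − p* = 465/11 − 450/11 = 15/11.
So consumers capture (18/11)/3 = 6/11 of each unit of subsidy.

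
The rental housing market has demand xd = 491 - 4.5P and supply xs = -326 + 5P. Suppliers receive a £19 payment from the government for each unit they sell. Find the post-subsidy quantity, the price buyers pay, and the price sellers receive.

Pre-subsidy: 491 - 4.5P = -326 + 5P gives P* = 86, x* = 104.
With the subsidy, sellers receive Ps = Pb + 19 for each unit, where Pb is the price buyers pay.
Supply in terms of Pb becomes xs = -326 + 5(Pb + 19) = -231 + 5Pb. Setting this equal to demand: 491 - 4.5Pb = -231 + 5Pb, so Pb = 76.
Sellers receive Ps = 76 + 19 = 95; x' = 491 − 4.5·76 = 149.

x' = 149; buyers pay £76; sellers receive £95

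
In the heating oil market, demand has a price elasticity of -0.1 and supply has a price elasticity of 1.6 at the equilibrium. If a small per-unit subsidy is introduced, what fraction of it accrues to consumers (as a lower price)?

Consumer share = 16/17

For a small subsidy around the equilibrium, the benefit split depends on the relative slopes, which at a point are proportional to the elasticities.
Buyer share = εs/(εs + |εd|) = 1.6/(1.6 + 0.1) = 16/17; seller share = |εd|/(εs + |εd|) = 1/17.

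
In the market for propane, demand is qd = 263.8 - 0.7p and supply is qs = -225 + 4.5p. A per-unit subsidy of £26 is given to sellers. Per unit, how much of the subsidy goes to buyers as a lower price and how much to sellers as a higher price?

Pre-subsidy: 263.8 - 0.7p = -225 + 4.5p gives p* = 94, q* = 198.
With the subsidy, sellers receive ps = pb + 26 for each unit, where pb is the price buyers pay.
Supply in terms of pb becomes qs = -225 + 4.5(pb + 26) = -108 + 4.5pb. Setting this equal to demand: 263.8 - 0.7pb = -108 + 4.5pb, so pb = 71.5.
Sellers receive ps = 71.5 + 26 = 97.5; q' = 263.8 − 0.7·71.5 = 213.75.
Buyers' price falls by p* − pb = 94 − 71.5 = 22.5; sellers' price rises by ps − p* = 97.5 − 94 = 3.5.

Buyers gain £22.5 per unit; sellers gain £3.5 per unit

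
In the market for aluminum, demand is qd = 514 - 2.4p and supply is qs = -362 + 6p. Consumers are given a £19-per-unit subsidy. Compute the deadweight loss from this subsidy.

Deadweight loss = 2166/7

Pre-subsidy: 514 - 2.4p = -362 + 6p gives p* = 730/7, q* = 1846/7.
With the rebate, buyers effectively pay pb = ps − 19, where ps is the price sellers receive.
Demand in terms of ps becomes qd = 514 − 2.4(ps − 19) = 559.6 - 2.4ps. Setting this equal to supply: 559.6 - 2.4ps = -362 + 6ps, so ps = 768/7.
Buyers pay pb = 768/7 − 19 = 635/7; q' = -362 + 6·(768/7) = 2074/7.
The subsidy expands output by 2074/7 − 1846/7 = 228/7 past the efficient level; on those units the gap between marginal cost and willingness to pay runs from 0 up to 19.
DWL = ½ × 19 × 228/7 = 2166/7.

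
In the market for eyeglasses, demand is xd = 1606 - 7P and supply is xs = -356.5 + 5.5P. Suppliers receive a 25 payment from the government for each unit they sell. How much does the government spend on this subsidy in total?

Government cost = 14600

Pre-subsidy: 1606 - 7P = -356.5 + 5.5P gives P* = 157, x* = 507.
With the subsidy, sellers receive Ps = Pb + 25 for each unit, where Pb is the price buyers pay.
Supply in terms of Pb becomes xs = -356.5 + 5.5(Pb + 25) = -219 + 5.5Pb. Setting this equal to demand: 1606 - 7Pb = -219 + 5.5Pb, so Pb = 146.
Sellers receive Ps = 146 + 25 = 171; x' = 1606 − 7·146 = 584.
Government outlay = subsidy × quantity = 25 × 584 = 14600.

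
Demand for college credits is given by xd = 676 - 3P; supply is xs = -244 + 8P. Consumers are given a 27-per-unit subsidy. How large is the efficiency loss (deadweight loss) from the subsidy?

Pre-subsidy: 676 - 3P = -244 + 8P gives P* = 920/11, x* = 4676/11.
With the rebate, buyers effectively pay Pb = Ps − 27, where Ps is the price sellers receive.
Demand in terms of Ps becomes xd = 676 − 3(Ps − 27) = 757 - 3Ps. Setting this equal to supply: 757 - 3Ps = -244 + 8Ps, so Ps = 91.
Buyers pay Pb = 91 − 27 = 64; x' = -244 + 8·91 = 484.
The subsidy expands output by 484 − 4676/11 = 648/11 past the efficient level; on those units the gap between marginal cost and willingness to pay runs from 0 up to 27.
DWL = ½ × 27 × 648/11 = 8748/11.

Deadweight loss = 8748/11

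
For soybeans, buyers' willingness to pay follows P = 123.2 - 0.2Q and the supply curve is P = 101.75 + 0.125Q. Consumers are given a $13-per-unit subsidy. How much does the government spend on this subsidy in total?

Pre-subsidy: 123.2 - 0.2Q = 101.75 + 0.125Q gives Q* = 66 and P* = 110.
With the rebate, buyers effectively pay Pb = Ps − 13, where Ps is the price sellers receive.
On the curves, Pb = 123.2 - 0.2Q and Ps = 101.75 + 0.125Q; the wedge Ps − Pb = 13 gives 101.75 + 0.125Q − (123.2 - 0.2Q) = 13, so Q' = 106.
Then Pb = 123.2 − 0.2·106 = 102 and Ps = 101.75 + 0.125·106 = 115.
Government outlay = subsidy × quantity = 13 × 106 = 1378.

Government cost = $1378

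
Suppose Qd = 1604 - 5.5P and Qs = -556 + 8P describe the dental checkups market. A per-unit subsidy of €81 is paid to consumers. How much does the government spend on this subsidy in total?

Government cost = €80028

Pre-subsidy: 1604 - 5.5P = -556 + 8P gives P* = 160, Q* = 724.
With the rebate, buyers effectively pay Pb = Ps − 81, where Ps is the price sellers receive.
Demand in terms of Ps becomes Qd = 1604 − 5.5(Ps − 81) = 2049.5 - 5.5Ps. Setting this equal to supply: 2049.5 - 5.5Ps = -556 + 8Ps, so Ps = 193.
Buyers pay Pb = 193 − 81 = 112; Q' = -556 + 8·193 = 988.
Government outlay = subsidy × quantity = 81 × 988 = 80028.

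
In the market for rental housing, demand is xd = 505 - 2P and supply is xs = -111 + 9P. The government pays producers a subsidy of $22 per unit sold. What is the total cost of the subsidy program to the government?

Pre-subsidy: 505 - 2P = -111 + 9P gives P* = 56, x* = 393.
With the subsidy, sellers receive Ps = Pb + 22 for each unit, where Pb is the price buyers pay.
Supply in terms of Pb becomes xs = -111 + 9(Pb + 22) = 87 + 9Pb. Setting this equal to demand: 505 - 2Pb = 87 + 9Pb, so Pb = 38.
Sellers receive Ps = 38 + 22 = 60; x' = 505 − 2·38 = 429.
Government outlay = subsidy × quantity = 22 × 429 = 9438.

Government cost = $9438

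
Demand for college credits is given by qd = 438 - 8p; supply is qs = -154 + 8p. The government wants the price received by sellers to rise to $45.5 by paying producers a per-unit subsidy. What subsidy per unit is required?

At a seller price of 45.5, quantity supplied is -154 + 8·45.5 = 210.
Buyers absorb 210 only when they pay pb with 438 − 8·pb = 210, i.e. pb = 28.5.
s = ps − pb = 45.5 − 28.5 = 17.

Required subsidy s = $17 per unit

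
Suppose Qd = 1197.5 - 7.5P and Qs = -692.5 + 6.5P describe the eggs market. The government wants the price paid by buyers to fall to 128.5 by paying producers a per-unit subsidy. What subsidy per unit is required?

Required subsidy s = 14 per unit

At a buyer price of 128.5, quantity demanded is 1197.5 − 7.5·128.5 = 233.75.
Sellers supply 233.75 only when they receive Ps with -692.5 + 6.5·Ps = 233.75, i.e. Ps = 142.5.
s = Ps − Pb = 142.5 − 128.5 = 14.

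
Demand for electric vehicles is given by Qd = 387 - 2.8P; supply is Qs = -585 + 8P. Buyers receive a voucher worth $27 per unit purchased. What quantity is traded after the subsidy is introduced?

Q' = 191

Pre-subsidy: 387 - 2.8P = -585 + 8P gives P* = 90, Q* = 135.
With the rebate, buyers effectively pay Pb = Ps − 27, where Ps is the price sellers receive.
Demand in terms of Ps becomes Qd = 387 − 2.8(Ps − 27) = 462.6 - 2.8Ps. Setting this equal to supply: 462.6 - 2.8Ps = -585 + 8Ps, so Ps = 97.
Buyers pay Pb = 97 − 27 = 70; Q' = -585 + 8·97 = 191.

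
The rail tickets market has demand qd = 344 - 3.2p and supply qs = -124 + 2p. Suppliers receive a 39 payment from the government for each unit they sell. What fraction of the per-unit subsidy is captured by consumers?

Consumer share = 5/13

Pre-subsidy: 344 - 3.2p = -124 + 2p gives p* = 90, q* = 56.
With the subsidy, sellers receive ps = pb + 39 for each unit, where pb is the price buyers pay.
Supply in terms of pb becomes qs = -124 + 2(pb + 39) = -46 + 2pb. Setting this equal to demand: 344 - 3.2pb = -46 + 2pb, so pb = 75.
Sellers receive ps = 75 + 39 = 114; q' = 344 − 3.2·75 = 104.
Buyers' price falls by p* − pb = 90 − 75 = 15; sellers' price rises by ps − p* = 114 − 90 = 24.
So consumers capture 15/39 = 5/13 of each unit of subsidy.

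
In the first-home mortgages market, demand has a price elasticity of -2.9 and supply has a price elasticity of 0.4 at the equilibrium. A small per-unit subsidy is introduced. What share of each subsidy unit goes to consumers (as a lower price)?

For a small subsidy around the equilibrium, the benefit split depends on the relative slopes, which at a point are proportional to the elasticities.
Buyer share = εs/(εs + |εd|) = 0.4/(0.4 + 2.9) = 4/33; seller share = |εd|/(εs + |εd|) = 29/33.

Consumer share = 4/33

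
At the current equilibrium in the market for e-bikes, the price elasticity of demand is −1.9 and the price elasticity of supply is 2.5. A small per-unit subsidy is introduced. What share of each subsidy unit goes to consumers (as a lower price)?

Consumer share = 25/44

For a small subsidy around the equilibrium, the benefit split depends on the relative slopes, which at a point are proportional to the elasticities.
Buyer share = εs/(εs + |εd|) = 2.5/(2.5 + 1.9) = 25/44; seller share = |εd|/(εs + |εd|) = 19/44.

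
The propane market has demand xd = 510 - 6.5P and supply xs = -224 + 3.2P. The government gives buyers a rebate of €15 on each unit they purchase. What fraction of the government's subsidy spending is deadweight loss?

DWL / government spending = 39/122

Pre-subsidy: 510 - 6.5P = -224 + 3.2P gives P* = 7340/97, x* = 1760/97.
With the rebate, buyers effectively pay Pb = Ps − 15, where Ps is the price sellers receive.
Demand in terms of Ps becomes xd = 510 − 6.5(Ps − 15) = 607.5 - 6.5Ps. Setting this equal to supply: 607.5 - 6.5Ps = -224 + 3.2Ps, so Ps = 8315/97.
Buyers pay Pb = 8315/97 − 15 = 6860/97; x' = -224 + 3.2·(8315/97) = 4880/97.
ΔCS = ½(1760/97 + 4880/97)(7340/97 − 6860/97) = 1593600/9409; ΔPS = ½(1760/97 + 4880/97)(8315/97 − 7340/97) = 3237000/9409.
Government spending = 15 × 4880/97 = 73200/97.
DWL = ½ × 15 × (4880/97 − 1760/97) = 23400/97; fraction = (23400/97) / (73200/97) = 39/122.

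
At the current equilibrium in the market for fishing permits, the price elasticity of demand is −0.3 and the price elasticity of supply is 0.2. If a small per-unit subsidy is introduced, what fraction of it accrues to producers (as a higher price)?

Producer share = 0.6

For a small subsidy around the equilibrium, the benefit split depends on the relative slopes, which at a point are proportional to the elasticities.
Buyer share = εs/(εs + |εd|) = 0.2/(0.2 + 0.3) = 0.4; seller share = |εd|/(εs + |εd|) = 0.6.
So producers capture 0.6 of the subsidy.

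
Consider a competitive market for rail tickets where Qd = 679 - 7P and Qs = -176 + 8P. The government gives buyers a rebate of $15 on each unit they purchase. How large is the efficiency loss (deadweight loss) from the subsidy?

Pre-subsidy: 679 - 7P = -176 + 8P gives P* = 57, Q* = 280.
With the rebate, buyers effectively pay Pb = Ps − 15, where Ps is the price sellers receive.
Demand in terms of Ps becomes Qd = 679 − 7(Ps − 15) = 784 - 7Ps. Setting this equal to supply: 784 - 7Ps = -176 + 8Ps, so Ps = 64.
Buyers pay Pb = 64 − 15 = 49; Q' = -176 + 8·64 = 336.
The subsidy expands output by 336 − 280 = 56 past the efficient level; on those units the gap between marginal cost and willingness to pay runs from 0 up to 15.
DWL = ½ × 15 × 56 = 420.

Deadweight loss = $420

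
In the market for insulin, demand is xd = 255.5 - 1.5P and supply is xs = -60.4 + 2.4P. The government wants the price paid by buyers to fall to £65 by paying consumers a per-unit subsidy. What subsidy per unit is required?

Required subsidy s = £26 per unit

At a buyer price of 65, quantity demanded is 255.5 − 1.5·65 = 158.
Sellers supply 158 only when they receive Ps with -60.4 + 2.4·Ps = 158, i.e. Ps = 91.
s = Ps − Pb = 91 − 65 = 26.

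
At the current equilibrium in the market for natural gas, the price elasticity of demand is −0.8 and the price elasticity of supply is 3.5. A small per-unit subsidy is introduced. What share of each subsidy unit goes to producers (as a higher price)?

For a small subsidy around the equilibrium, the benefit split depends on the relative slopes, which at a point are proportional to the elasticities.
Buyer share = εs/(εs + |εd|) = 3.5/(3.5 + 0.8) = 35/43; seller share = |εd|/(εs + |εd|) = 8/43.
So producers capture 8/43 of the subsidy.

Producer share = 8/43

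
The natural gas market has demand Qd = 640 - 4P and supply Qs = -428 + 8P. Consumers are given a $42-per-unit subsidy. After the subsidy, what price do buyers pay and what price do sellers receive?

Pre-subsidy: 640 - 4P = -428 + 8P gives P* = 89, Q* = 284.
With the rebate, buyers effectively pay Pb = Ps − 42, where Ps is the price sellers receive.
Demand in terms of Ps becomes Qd = 640 − 4(Ps − 42) = 808 - 4Ps. Setting this equal to supply: 808 - 4Ps = -428 + 8Ps, so Ps = 103.
Buyers pay Pb = 103 − 42 = 61; Q' = -428 + 8·103 = 396.

Buyers pay $61; sellers receive $103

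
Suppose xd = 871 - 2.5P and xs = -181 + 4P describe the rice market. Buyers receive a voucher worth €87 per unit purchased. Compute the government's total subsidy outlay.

Government cost = 678861/13

Pre-subsidy: 871 - 2.5P = -181 + 4P gives P* = 2104/13, x* = 6063/13.
With the rebate, buyers effectively pay Pb = Ps − 87, where Ps is the price sellers receive.
Demand in terms of Ps becomes xd = 871 − 2.5(Ps − 87) = 1088.5 - 2.5Ps. Setting this equal to supply: 1088.5 - 2.5Ps = -181 + 4Ps, so Ps = 2539/13.
Buyers pay Pb = 2539/13 − 87 = 1408/13; x' = -181 + 4·(2539/13) = 7803/13.
Government outlay = subsidy × quantity = 87 × 7803/13 = 678861/13.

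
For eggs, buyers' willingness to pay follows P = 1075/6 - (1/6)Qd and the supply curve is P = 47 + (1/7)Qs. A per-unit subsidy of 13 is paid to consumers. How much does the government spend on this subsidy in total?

Pre-subsidy: 1075/6 - (1/6)Q = 47 + (1/7)Q gives Q* = 427 and P* = 108.
With the rebate, buyers effectively pay Pb = Ps − 13, where Ps is the price sellers receive.
On the curves, Pb = 1075/6 - (1/6)Q and Ps = 47 + (1/7)Q; the wedge Ps − Pb = 13 gives 47 + (1/7)Q − (1075/6 - (1/6)Q) = 13, so Q' = 469.
Then Pb = 1075/6 − (1/6)·469 = 101 and Ps = 47 + (1/7)·469 = 114.
Government outlay = subsidy × quantity = 13 × 469 = 6097.

Government cost = 6097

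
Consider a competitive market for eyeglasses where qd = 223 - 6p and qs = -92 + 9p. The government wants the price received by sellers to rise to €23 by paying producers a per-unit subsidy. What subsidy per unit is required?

Required subsidy s = €5 per unit

At a seller price of 23, quantity supplied is -92 + 9·23 = 115.
Buyers absorb 115 only when they pay pb with 223 − 6·pb = 115, i.e. pb = 18.
s = ps − pb = 23 − 18 = 5.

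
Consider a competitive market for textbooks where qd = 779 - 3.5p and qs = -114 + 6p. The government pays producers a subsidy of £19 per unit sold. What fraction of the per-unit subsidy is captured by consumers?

Pre-subsidy: 779 - 3.5p = -114 + 6p gives p* = 94, q* = 450.
With the subsidy, sellers receive ps = pb + 19 for each unit, where pb is the price buyers pay.
Supply in terms of pb becomes qs = -114 + 6(pb + 19) = 0 + 6pb. Setting this equal to demand: 779 - 3.5pb = 0 + 6pb, so pb = 82.
Sellers receive ps = 82 + 19 = 101; q' = 779 − 3.5·82 = 492.
Buyers' price falls by p* − pb = 94 − 82 = 12; sellers' price rises by ps − p* = 101 − 94 = 7.
So consumers capture 12/19 = 12/19 of each unit of subsidy.

Consumer share = 12/19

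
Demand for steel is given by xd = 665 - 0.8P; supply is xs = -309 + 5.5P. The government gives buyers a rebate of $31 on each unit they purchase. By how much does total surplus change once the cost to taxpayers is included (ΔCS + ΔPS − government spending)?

Net change in total surplus = -21142/63

Pre-subsidy: 665 - 0.8P = -309 + 5.5P gives P* = 9740/63, x* = 34103/63.
With the rebate, buyers effectively pay Pb = Ps − 31, where Ps is the price sellers receive.
Demand in terms of Ps becomes xd = 665 − 0.8(Ps − 31) = 689.8 - 0.8Ps. Setting this equal to supply: 689.8 - 0.8Ps = -309 + 5.5Ps, so Ps = 9988/63.
Buyers pay Pb = 9988/63 − 31 = 8035/63; x' = -309 + 5.5·(9988/63) = 35467/63.
ΔCS = ½(34103/63 + 35467/63)(9740/63 − 8035/63) = 6589825/441; ΔPS = ½(34103/63 + 35467/63)(9988/63 − 9740/63) = 958520/441.
Government spending = 31 × 35467/63 = 1099477/63.
Net change = 6589825/441 + 958520/441 − 1099477/63 = -21142/63. The loss equals the DWL triangle ½·31·1364/63.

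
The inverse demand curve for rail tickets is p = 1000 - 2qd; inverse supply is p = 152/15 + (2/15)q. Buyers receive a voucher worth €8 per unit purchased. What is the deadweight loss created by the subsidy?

Deadweight loss = €15

Pre-subsidy: 1000 - 2q = 152/15 + (2/15)q gives q* = 464 and p* = 72.
With the rebate, buyers effectively pay pb = ps − 8, where ps is the price sellers receive.
On the curves, pb = 1000 - 2q and ps = 152/15 + (2/15)q; the wedge ps − pb = 8 gives 152/15 + (2/15)q − (1000 - 2q) = 8, so q' = 467.75.
Then pb = 1000 − 2·467.75 = 64.5 and ps = 152/15 + (2/15)·467.75 = 72.5.
The subsidy expands output by 467.75 − 464 = 3.75 past the efficient level; on those units the gap between marginal cost and willingness to pay runs from 0 up to 8.
DWL = ½ × 8 × 3.75 = 15.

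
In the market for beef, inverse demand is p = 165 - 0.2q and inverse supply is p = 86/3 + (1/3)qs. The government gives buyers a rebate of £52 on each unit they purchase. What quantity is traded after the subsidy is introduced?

Pre-subsidy: 165 - 0.2q = 86/3 + (1/3)q gives q* = 255.625 and p* = 113.875.
With the rebate, buyers effectively pay pb = ps − 52, where ps is the price sellers receive.
On the curves, pb = 165 - 0.2q and ps = 86/3 + (1/3)q; the wedge ps − pb = 52 gives 86/3 + (1/3)q − (165 - 0.2q) = 52, so q' = 353.125.
Then pb = 165 − 0.2·353.125 = 94.375 and ps = 86/3 + (1/3)·353.125 = 146.375.

q' = 353.125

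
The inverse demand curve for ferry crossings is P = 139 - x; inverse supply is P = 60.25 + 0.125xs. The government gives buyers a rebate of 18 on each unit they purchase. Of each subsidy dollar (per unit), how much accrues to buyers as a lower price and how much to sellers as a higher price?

Buyers gain 16 per unit; sellers gain 2 per unit

Pre-subsidy: 139 - x = 60.25 + 0.125x gives x* = 70 and P* = 69.
With the rebate, buyers effectively pay Pb = Ps − 18, where Ps is the price sellers receive.
On the curves, Pb = 139 - x and Ps = 60.25 + 0.125x; the wedge Ps − Pb = 18 gives 60.25 + 0.125x − (139 - x) = 18, so x' = 86.
Then Pb = 139 − 1·86 = 53 and Ps = 60.25 + 0.125·86 = 71.
Buyers' price falls by P* − Pb = 69 − 53 = 16; sellers' price rises by Ps − P* = 71 − 69 = 2.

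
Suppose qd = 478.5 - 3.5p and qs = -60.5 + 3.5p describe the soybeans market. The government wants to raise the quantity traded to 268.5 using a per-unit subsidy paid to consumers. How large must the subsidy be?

Required subsidy s = 34 per unit

At q = 268.5, invert demand for the buyer price: pb = (478.5 − 268.5)/3.5 = 60; invert supply for the seller price: ps = (268.5 − (-60.5))/3.5 = 94.
The subsidy must fill the gap: s = ps − pb = 94 − 60 = 34.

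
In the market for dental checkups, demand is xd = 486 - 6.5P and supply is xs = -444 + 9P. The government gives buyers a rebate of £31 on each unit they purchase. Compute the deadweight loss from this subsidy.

Deadweight loss = £1813.5

Pre-subsidy: 486 - 6.5P = -444 + 9P gives P* = 60, x* = 96.
With the rebate, buyers effectively pay Pb = Ps − 31, where Ps is the price sellers receive.
Demand in terms of Ps becomes xd = 486 − 6.5(Ps − 31) = 687.5 - 6.5Ps. Setting this equal to supply: 687.5 - 6.5Ps = -444 + 9Ps, so Ps = 73.
Buyers pay Pb = 73 − 31 = 42; x' = -444 + 9·73 = 213.
The subsidy expands output by 213 − 96 = 117 past the efficient level; on those units the gap between marginal cost and willingness to pay runs from 0 up to 31.
DWL = ½ × 31 × 117 = 1813.5.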